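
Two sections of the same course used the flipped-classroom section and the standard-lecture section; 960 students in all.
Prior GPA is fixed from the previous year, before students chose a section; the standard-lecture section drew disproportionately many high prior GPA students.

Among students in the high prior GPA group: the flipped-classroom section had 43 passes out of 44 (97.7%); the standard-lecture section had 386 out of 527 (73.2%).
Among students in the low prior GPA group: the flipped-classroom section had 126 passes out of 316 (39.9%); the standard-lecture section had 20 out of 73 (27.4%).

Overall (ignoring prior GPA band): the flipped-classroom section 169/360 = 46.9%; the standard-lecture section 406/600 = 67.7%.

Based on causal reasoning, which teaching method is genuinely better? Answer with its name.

the flipped-classroom section

Prior GPA band satisfies the back-door criterion: it is not a descendant of the teaching method, and it blocks the spurious path from teaching method to outcome. Adjusting for it (i.e., using the within-prior GPA band rates) gives the causal effect.
Within each level — high prior GPA: 97.7% vs 73.2%; low prior GPA: 39.9% vs 27.4% — the flipped-classroom section is higher every time.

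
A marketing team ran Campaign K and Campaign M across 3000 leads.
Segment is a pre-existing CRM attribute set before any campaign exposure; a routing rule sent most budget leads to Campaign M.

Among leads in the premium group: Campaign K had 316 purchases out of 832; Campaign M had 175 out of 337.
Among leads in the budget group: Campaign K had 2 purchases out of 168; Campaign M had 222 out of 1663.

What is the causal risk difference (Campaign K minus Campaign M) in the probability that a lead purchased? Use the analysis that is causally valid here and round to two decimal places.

The stratified and pooled comparisons disagree (Campaign M wins within each customer segment; Campaign K wins overall), so the answer turns on the causal role of customer segment.
Customer segment is set before the campaign has any effect — it is not caused by the campaign — and it independently drives the outcome. That makes it a confounder, so the causal comparison is within customer segment levels.
Adjusting over the population distribution of customer segment: 0.390·(0.380−0.519) + 0.610·(0.012−0.133) = -0.129.

-0.13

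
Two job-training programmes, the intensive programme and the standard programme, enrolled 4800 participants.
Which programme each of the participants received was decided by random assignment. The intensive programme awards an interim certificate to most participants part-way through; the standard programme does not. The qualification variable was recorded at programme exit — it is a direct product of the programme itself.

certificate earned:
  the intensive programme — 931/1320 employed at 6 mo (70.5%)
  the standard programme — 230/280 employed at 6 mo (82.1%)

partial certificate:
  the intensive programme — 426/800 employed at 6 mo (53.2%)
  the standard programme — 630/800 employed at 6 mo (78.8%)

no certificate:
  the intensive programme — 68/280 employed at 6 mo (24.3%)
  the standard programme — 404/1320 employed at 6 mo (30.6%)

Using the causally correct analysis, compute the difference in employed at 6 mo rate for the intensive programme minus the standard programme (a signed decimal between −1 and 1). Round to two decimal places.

The qualification attained during the programme-specific comparison favours the standard programme throughout, but the pooled figures favour the intensive programme. The question is whether to condition on qualification attained during the programme.
Qualification attained during the programme is downstream of the programme. One should not condition on a consequence of treatment, so the overall rates are the right comparison.
The causal difference is the pooled difference: 0.594 − 0.527 = +0.067.

+0.07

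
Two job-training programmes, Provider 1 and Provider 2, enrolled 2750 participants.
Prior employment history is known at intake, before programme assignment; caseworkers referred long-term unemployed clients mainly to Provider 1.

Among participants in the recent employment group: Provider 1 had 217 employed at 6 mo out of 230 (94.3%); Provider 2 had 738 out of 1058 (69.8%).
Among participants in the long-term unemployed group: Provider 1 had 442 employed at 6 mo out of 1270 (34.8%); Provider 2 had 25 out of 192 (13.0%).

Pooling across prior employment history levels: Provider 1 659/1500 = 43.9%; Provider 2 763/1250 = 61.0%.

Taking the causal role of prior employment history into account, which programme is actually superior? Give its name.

Here prior employment history is a common cause — it drives both which programme a case falls under and the outcome. The crude comparison mixes populations; the stratum-specific rates are the causally relevant ones.
Within each level — recent employment: 94.3% vs 69.8%; long-term unemployed: 34.8% vs 13.0% — Provider 1 is higher every time.

Provider 1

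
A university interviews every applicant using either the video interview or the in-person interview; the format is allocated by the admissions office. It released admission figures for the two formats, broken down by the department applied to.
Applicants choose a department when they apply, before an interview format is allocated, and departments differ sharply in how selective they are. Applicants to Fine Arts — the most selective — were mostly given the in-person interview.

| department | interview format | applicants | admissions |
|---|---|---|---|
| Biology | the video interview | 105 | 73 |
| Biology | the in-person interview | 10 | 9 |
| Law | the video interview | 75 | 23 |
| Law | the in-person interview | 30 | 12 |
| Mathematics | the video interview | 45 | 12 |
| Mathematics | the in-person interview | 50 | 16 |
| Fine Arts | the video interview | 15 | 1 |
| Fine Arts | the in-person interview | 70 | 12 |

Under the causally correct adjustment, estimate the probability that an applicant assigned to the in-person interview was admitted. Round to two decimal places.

Within every department level the in-person interview has the higher rate, yet pooled the video interview does — Simpson's reversal.
Nothing the interview format does changes department; the imbalance is an allocation artefact. With department also predicting the outcome, the pooled figure is confounded, and the within-stratum comparison is the causal one.
Standardising the in-person interview to the population department mix: 0.287·9/10 + 0.263·12/30 + 0.237·16/50 + 0.212·12/70 = 0.476.

0.48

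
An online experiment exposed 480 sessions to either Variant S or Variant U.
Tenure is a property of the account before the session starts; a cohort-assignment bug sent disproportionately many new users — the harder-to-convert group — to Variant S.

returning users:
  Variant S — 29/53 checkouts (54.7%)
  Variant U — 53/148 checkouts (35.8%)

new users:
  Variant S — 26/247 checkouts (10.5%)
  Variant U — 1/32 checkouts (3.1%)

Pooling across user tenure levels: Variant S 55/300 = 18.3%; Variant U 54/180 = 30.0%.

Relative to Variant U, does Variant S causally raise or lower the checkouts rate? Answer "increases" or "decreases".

User tenure satisfies the back-door criterion: it is not a descendant of the variant, and it blocks the spurious path from variant to outcome. Adjusting for it (i.e., using the within-user tenure rates) gives the causal effect.
Within each level — returning users: 54.7% vs 35.8%; new users: 10.5% vs 3.1% — Variant S is higher every time.

increases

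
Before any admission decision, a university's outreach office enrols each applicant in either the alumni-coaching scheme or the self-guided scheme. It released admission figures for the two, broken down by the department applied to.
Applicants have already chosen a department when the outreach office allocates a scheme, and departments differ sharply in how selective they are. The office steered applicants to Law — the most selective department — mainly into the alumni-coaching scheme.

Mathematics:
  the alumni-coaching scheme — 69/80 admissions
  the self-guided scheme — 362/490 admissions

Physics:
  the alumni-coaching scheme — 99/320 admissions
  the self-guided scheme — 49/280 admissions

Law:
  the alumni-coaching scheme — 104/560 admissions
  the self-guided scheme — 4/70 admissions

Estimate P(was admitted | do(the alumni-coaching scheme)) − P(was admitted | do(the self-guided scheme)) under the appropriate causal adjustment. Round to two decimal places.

+0.13

the alumni-coaching scheme is higher inside every department stratum but the self-guided scheme is higher in aggregate. Whether to stratify depends on how department relates to the outreach scheme.
The imbalance in department arose from how applicants were allocated, not from anything the outreach scheme did; and department independently affects the outcome. The pooled gap is confounded — condition on department.
Adjusting over the population distribution of department: 0.317·(0.863−0.739) + 0.333·(0.309−0.175) + 0.350·(0.186−0.057) = +0.129.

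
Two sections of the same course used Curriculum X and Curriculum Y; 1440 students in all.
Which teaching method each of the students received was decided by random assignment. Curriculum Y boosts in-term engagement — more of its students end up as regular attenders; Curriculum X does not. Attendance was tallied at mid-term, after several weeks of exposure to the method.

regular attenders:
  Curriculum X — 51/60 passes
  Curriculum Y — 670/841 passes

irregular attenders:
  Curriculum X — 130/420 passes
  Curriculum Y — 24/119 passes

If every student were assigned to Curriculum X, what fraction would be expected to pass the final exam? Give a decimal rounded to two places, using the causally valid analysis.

0.38

Stratifying would compare teaching methods among students the teaching methods themselves sorted into mid-term attendance groups — a form of selection on an intermediate. The unconditioned pooled rates give the total causal effect.
So P(outcome | do(Curriculum X)) is just the pooled rate for Curriculum X: 181/480 = 0.377.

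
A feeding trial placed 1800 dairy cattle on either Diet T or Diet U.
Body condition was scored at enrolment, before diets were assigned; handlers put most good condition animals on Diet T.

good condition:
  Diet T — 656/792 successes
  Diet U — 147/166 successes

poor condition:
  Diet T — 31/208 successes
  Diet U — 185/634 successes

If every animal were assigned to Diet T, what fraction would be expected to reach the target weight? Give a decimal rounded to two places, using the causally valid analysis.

The starting body condition-specific comparison favours Diet U throughout, but the pooled figures favour Diet T. The question is whether to condition on starting body condition.
Starting body condition satisfies the back-door criterion: it is not a descendant of the diet, and it blocks the spurious path from diet to outcome. Adjusting for it (i.e., using the within-starting body condition rates) gives the causal effect.
Standardising Diet T to the population starting body condition mix: 0.532·656/792 + 0.468·31/208 = 0.511.

0.51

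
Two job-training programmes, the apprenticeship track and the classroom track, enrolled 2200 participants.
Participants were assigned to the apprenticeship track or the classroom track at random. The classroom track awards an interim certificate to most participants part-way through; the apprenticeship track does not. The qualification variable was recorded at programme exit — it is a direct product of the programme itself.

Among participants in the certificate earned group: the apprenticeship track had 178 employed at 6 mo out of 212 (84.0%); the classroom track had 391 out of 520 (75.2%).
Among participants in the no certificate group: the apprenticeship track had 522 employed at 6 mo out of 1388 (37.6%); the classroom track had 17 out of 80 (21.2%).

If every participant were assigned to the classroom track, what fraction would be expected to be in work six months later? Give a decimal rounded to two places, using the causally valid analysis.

Because the programme influences qualification attained during the programme, qualification attained during the programme is a post-treatment mediator, not a confounder. Stratifying on it would bias the estimate; the causal effect is the crude pooled difference.
So P(outcome | do(the classroom track)) is just the pooled rate for the classroom track: 408/600 = 0.680.

0.68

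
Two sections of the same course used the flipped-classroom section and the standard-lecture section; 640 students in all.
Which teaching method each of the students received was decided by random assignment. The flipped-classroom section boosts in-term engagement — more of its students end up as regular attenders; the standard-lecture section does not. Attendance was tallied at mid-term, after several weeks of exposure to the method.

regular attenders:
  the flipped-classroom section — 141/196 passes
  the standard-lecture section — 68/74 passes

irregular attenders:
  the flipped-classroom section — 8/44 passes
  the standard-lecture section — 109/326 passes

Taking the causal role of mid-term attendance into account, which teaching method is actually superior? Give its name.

Within every mid-term attendance level the standard-lecture section has the higher rate, yet pooled the flipped-classroom section does — Simpson's reversal.
Mid-term attendance is recorded after the teaching method and is itself shifted by it — it sits on the causal path from teaching method to outcome. Conditioning on a mediator would strip out part of the effect we want; the pooled comparison gives the total causal effect.
Pooled: the flipped-classroom section 62.1% vs the standard-lecture section 44.2%; the flipped-classroom section is higher overall.

the flipped-classroom section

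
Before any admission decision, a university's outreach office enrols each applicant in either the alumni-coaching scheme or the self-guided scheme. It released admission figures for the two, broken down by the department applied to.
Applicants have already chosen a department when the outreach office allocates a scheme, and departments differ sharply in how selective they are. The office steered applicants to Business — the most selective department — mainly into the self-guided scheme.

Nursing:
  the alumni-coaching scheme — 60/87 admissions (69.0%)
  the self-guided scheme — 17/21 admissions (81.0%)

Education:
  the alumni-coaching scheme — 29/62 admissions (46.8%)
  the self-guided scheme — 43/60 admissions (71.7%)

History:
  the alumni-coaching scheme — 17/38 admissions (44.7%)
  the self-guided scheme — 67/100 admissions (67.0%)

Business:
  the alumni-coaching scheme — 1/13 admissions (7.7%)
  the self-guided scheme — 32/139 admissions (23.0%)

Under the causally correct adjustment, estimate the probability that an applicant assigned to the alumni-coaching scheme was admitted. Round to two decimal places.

Nothing the outreach scheme does changes department; the imbalance is an allocation artefact. With department also predicting the outcome, the pooled figure is confounded, and the within-stratum comparison is the causal one.
Standardising the alumni-coaching scheme to the population department mix: 0.208·60/87 + 0.235·29/62 + 0.265·17/38 + 0.292·1/13 = 0.394.

0.39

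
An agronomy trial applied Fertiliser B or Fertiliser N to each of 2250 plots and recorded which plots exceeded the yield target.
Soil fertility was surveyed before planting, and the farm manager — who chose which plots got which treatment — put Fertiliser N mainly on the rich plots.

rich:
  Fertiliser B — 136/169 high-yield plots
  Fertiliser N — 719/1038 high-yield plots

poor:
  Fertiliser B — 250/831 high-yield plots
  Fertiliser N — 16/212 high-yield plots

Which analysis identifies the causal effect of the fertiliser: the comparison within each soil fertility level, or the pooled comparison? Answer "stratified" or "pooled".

Within every soil fertility level Fertiliser B has the higher rate, yet pooled Fertiliser N does — Simpson's reversal.
Soil fertility satisfies the back-door criterion: it is not a descendant of the fertiliser, and it blocks the spurious path from fertiliser to outcome. Adjusting for it (i.e., using the within-soil fertility rates) gives the causal effect.
Within each level — rich: 80.5% vs 69.3%; poor: 30.1% vs 7.5% — Fertiliser B is higher every time.

stratified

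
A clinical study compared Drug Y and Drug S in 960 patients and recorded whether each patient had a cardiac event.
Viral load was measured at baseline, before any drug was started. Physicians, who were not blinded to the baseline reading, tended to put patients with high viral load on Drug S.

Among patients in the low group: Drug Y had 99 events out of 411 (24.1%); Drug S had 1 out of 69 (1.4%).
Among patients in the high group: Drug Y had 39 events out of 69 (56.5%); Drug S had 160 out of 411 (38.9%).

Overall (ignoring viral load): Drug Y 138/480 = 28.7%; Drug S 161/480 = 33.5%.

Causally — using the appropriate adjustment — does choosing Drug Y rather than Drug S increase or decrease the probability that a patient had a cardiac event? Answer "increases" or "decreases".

increases

Drug S is lower inside every viral load stratum but Drug Y is lower in aggregate. Whether to stratify depends on how viral load relates to the drug.
Since viral load is a pre-existing factor (not a product of the drug) and it affects the outcome on its own, it is a confounder. The stratified rates, not the pooled rate, identify the causal effect.
Within each level — low: 24.1% vs 1.4%; high: 56.5% vs 38.9% — Drug S is lower every time.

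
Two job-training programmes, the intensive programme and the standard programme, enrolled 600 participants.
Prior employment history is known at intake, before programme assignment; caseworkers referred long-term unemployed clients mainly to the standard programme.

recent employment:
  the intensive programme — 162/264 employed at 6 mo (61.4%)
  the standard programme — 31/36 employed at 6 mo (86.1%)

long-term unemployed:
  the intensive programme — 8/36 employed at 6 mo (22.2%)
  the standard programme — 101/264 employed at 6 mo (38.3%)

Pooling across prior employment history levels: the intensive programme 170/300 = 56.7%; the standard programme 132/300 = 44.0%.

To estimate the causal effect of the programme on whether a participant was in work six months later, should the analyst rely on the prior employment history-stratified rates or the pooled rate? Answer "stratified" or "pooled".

The stratified and pooled comparisons disagree (the standard programme wins within each prior employment history; the intensive programme wins overall), so the answer turns on the causal role of prior employment history.
Since prior employment history is a pre-existing factor (not a product of the programme) and it affects the outcome on its own, it is a confounder. The stratified rates, not the pooled rate, identify the causal effect.
Within each level — recent employment: 61.4% vs 86.1%; long-term unemployed: 22.2% vs 38.3% — the standard programme is higher every time.

stratified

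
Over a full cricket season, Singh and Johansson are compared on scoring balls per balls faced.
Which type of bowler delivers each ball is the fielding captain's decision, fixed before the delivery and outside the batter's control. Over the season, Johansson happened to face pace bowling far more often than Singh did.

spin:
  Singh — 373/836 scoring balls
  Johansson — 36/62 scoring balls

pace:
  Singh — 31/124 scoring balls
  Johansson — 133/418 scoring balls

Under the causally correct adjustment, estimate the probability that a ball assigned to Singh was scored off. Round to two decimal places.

The bowling type-specific comparison favours Johansson throughout, but the pooled figures favour Singh. The question is whether to condition on bowling type.
Bowling type is set before the player has any effect — it is not caused by the player — and it independently drives the outcome. That makes it a confounder, so the causal comparison is within bowling type levels.
Standardising Singh to the population bowling type mix: 0.624·373/836 + 0.376·31/124 = 0.372.

0.37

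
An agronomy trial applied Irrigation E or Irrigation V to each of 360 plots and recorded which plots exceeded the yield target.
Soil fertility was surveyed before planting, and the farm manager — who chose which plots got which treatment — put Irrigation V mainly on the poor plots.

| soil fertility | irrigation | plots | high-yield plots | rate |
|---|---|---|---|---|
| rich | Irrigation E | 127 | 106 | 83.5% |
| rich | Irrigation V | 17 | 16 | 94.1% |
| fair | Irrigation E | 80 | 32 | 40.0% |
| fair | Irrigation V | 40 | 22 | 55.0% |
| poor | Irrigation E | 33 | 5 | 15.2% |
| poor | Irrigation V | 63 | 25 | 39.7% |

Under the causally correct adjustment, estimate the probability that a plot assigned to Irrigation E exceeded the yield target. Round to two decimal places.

The stratified and pooled comparisons disagree (Irrigation V wins within each soil fertility; Irrigation E wins overall), so the answer turns on the causal role of soil fertility.
Soil fertility satisfies the back-door criterion: it is not a descendant of the irrigation, and it blocks the spurious path from irrigation to outcome. Adjusting for it (i.e., using the within-soil fertility rates) gives the causal effect.
Standardising Irrigation E to the population soil fertility mix: 0.400·106/127 + 0.333·32/80 + 0.267·5/33 = 0.508.

0.51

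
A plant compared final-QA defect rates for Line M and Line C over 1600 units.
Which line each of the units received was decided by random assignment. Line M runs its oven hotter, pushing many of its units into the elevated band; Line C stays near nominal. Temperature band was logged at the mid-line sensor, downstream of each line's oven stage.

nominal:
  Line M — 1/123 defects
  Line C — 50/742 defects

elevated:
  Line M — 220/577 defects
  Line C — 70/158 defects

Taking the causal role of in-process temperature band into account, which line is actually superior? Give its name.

Within every in-process temperature band level Line M has the lower rate, yet pooled Line C does — Simpson's reversal.
In-process temperature band is downstream of the line. One should not condition on a consequence of treatment, so the overall rates are the right comparison.
Pooled: Line M 31.6% vs Line C 13.3%; Line C is lower overall.

Line C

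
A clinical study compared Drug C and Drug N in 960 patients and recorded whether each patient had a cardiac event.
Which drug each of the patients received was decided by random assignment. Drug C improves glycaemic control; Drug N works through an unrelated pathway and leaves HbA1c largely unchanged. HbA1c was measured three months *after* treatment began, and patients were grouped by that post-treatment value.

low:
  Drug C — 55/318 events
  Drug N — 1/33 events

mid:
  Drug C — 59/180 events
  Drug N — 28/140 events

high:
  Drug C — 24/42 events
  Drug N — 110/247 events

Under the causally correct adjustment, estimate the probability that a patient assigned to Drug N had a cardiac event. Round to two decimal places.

Stratifying would compare drugs among patients the drugs themselves sorted into HbA1c groups — a form of selection on an intermediate. The unconditioned pooled rates give the total causal effect.
So P(outcome | do(Drug N)) is just the pooled rate for Drug N: 139/420 = 0.331.

0.33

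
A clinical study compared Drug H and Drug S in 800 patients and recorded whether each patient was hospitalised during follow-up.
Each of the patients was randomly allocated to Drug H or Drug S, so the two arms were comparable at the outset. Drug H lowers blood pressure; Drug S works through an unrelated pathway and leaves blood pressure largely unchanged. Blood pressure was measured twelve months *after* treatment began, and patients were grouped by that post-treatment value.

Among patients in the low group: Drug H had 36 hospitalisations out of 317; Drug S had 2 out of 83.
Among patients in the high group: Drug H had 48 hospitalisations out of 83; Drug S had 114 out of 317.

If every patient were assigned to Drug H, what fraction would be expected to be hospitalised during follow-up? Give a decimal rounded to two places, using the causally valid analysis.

0.21

Blood pressure is recorded after the drug and is itself shifted by it — it sits on the causal path from drug to outcome. Conditioning on a mediator would strip out part of the effect we want; the pooled comparison gives the total causal effect.
So P(outcome | do(Drug H)) is just the pooled rate for Drug H: 84/400 = 0.210.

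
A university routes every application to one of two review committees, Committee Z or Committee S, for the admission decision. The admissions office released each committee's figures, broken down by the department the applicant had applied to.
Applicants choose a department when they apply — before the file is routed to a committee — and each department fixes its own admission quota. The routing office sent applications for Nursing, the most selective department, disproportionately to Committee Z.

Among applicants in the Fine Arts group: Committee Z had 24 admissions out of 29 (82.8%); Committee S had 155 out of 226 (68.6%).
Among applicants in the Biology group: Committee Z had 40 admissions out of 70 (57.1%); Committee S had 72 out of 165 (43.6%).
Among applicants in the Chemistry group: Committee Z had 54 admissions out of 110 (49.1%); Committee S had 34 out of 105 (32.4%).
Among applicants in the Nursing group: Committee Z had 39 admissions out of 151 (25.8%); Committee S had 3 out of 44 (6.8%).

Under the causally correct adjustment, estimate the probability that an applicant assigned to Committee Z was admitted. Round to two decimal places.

0.56

Department satisfies the back-door criterion: it is not a descendant of the review committee, and it blocks the spurious path from review committee to outcome. Adjusting for it (i.e., using the within-department rates) gives the causal effect.
Standardising Committee Z to the population department mix: 0.283·24/29 + 0.261·40/70 + 0.239·54/110 + 0.217·39/151 = 0.557.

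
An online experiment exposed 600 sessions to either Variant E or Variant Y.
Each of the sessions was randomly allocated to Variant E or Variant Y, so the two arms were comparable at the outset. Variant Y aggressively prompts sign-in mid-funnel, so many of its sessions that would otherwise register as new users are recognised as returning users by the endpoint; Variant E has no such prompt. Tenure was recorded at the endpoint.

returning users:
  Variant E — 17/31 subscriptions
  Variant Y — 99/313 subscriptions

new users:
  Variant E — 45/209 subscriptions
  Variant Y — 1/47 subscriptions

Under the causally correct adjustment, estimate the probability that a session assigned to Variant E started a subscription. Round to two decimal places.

0.26

Within every user tenure level Variant E has the higher rate, yet pooled Variant Y does — Simpson's reversal.
User tenure here is a post-treatment variable shaped by the variant; conditioning on it would introduce bias rather than remove it. The overall comparison is the causal one.
So P(outcome | do(Variant E)) is just the pooled rate for Variant E: 62/240 = 0.258.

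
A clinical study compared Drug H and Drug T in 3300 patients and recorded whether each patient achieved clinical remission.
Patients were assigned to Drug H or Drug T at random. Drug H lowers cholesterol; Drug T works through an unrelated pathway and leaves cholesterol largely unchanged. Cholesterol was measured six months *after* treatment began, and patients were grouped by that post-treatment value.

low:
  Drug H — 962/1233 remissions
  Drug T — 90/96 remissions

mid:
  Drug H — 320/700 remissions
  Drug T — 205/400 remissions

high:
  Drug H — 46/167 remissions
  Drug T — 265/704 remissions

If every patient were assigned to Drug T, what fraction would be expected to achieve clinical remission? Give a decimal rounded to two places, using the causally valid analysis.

0.47

The distribution of cholesterol is itself part of what the drug does — it is an intermediate outcome. Holding it fixed would remove that part of the effect; the total effect is the pooled difference.
So P(outcome | do(Drug T)) is just the pooled rate for Drug T: 560/1200 = 0.467.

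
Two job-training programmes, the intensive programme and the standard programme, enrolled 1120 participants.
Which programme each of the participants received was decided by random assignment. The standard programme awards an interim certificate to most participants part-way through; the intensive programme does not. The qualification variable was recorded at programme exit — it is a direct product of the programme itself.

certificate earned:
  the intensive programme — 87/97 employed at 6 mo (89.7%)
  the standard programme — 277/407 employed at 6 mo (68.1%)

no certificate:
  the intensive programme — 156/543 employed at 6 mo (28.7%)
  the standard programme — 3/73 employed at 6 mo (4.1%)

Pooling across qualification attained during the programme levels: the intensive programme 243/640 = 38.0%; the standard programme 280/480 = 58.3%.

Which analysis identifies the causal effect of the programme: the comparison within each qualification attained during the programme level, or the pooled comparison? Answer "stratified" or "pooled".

pooled

Within every qualification attained during the programme level the intensive programme has the higher rate, yet pooled the standard programme does — Simpson's reversal.
Stratifying would compare programmes among participants the programmes themselves sorted into qualification attained during the programme groups — a form of selection on an intermediate. The unconditioned pooled rates give the total causal effect.
Pooled: the intensive programme 38.0% vs the standard programme 58.3%; the standard programme is higher overall.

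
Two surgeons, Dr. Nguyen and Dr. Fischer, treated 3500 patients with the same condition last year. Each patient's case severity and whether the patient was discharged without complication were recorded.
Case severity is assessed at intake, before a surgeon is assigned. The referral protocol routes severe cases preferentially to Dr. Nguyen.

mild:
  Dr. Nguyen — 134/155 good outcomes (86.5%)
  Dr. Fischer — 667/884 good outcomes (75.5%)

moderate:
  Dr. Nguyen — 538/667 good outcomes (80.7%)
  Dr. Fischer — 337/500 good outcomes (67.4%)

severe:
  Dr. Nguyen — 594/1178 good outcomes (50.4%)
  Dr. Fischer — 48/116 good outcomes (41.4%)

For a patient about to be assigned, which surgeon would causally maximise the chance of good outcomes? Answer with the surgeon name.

Case severity differs across surgeons for reasons unrelated to any effect of the surgeon itself, and it separately predicts the outcome — a classic confounder. We must compare within case severity levels.
Within each level — mild: 86.5% vs 75.5%; moderate: 80.7% vs 67.4%; severe: 50.4% vs 41.4% — Dr. Nguyen is higher every time.

Dr. Nguyen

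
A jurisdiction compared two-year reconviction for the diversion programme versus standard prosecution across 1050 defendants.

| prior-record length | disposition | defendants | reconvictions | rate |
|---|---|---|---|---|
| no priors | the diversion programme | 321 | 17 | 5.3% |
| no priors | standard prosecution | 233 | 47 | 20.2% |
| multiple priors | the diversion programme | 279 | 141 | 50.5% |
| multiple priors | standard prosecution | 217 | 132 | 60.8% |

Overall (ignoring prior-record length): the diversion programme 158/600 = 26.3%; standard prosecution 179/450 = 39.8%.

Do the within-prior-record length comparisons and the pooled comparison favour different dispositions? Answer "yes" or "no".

Within each prior-record length level (no priors 5.3% vs 20.2%; multiple priors 50.5% vs 60.8%), the diversion programme has the lower rate every time. Pooled: 26.3% vs 39.8% — the diversion programme has the lower rate overall. They agree.

no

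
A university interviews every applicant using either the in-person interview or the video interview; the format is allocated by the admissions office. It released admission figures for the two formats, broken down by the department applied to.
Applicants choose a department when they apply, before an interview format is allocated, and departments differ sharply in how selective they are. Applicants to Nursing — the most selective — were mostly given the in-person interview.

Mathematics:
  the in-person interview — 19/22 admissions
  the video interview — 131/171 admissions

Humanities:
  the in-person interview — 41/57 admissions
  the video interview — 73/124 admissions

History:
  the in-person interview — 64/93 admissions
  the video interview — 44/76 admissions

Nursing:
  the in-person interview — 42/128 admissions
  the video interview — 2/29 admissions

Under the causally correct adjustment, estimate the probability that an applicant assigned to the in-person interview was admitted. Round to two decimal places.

0.66

The stratified and pooled comparisons disagree (the in-person interview wins within each department; the video interview wins overall), so the answer turns on the causal role of department.
Here department is a common cause — it drives both which interview format a case falls under and the outcome. The crude comparison mixes populations; the stratum-specific rates are the causally relevant ones.
Standardising the in-person interview to the population department mix: 0.276·19/22 + 0.259·41/57 + 0.241·64/93 + 0.224·42/128 = 0.664.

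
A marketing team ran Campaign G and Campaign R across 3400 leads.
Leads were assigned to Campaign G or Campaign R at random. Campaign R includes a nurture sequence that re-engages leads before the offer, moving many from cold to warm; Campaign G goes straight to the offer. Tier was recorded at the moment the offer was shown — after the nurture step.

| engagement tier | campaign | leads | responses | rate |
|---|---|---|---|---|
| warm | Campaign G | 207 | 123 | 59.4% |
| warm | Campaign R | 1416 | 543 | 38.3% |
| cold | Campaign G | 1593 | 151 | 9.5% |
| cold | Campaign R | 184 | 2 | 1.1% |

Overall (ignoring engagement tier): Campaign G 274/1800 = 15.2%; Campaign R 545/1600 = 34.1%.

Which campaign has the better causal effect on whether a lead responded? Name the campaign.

The engagement tier-specific comparison favours Campaign G throughout, but the pooled figures favour Campaign R. The question is whether to condition on engagement tier.
Because the campaign influences engagement tier, engagement tier is a post-treatment mediator, not a confounder. Stratifying on it would bias the estimate; the causal effect is the crude pooled difference.
Pooled: Campaign G 15.2% vs Campaign R 34.1%; Campaign R is higher overall.

Campaign R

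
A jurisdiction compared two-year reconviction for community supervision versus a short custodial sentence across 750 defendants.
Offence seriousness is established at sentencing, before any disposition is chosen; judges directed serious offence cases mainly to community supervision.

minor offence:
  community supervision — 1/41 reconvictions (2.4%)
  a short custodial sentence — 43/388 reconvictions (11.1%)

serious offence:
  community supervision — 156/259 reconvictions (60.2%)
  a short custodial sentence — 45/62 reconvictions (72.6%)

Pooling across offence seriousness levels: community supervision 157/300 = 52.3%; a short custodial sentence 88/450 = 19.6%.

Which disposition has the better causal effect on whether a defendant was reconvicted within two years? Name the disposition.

community supervision

The stratified and pooled comparisons disagree (community supervision wins within each offence seriousness; a short custodial sentence wins overall), so the answer turns on the causal role of offence seriousness.
Offence seriousness differs across dispositions for reasons unrelated to any effect of the disposition itself, and it separately predicts the outcome — a classic confounder. We must compare within offence seriousness levels.
Within each level — minor offence: 2.4% vs 11.1%; serious offence: 60.2% vs 72.6% — community supervision is lower every time.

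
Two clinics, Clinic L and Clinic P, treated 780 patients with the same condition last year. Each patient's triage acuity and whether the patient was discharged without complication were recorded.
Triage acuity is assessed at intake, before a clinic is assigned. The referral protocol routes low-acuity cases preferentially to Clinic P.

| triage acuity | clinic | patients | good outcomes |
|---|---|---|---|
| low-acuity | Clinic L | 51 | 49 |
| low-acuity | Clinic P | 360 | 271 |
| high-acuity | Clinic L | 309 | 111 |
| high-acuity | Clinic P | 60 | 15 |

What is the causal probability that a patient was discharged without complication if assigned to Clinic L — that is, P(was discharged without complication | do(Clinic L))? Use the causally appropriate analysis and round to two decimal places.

Here triage acuity is a common cause — it drives both which clinic a case falls under and the outcome. The crude comparison mixes populations; the stratum-specific rates are the causally relevant ones.
Standardising Clinic L to the population triage acuity mix: 0.527·49/51 + 0.473·111/309 = 0.676.

0.68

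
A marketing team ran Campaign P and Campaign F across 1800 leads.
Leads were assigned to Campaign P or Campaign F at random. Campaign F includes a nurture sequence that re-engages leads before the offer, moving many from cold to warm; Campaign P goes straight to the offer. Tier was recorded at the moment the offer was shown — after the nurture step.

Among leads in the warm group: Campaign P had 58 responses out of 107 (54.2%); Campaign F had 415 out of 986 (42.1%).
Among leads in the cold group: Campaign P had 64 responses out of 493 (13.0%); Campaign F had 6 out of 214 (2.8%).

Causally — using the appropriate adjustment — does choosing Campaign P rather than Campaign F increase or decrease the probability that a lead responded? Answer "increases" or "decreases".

decreases

Engagement tier here is a post-treatment variable shaped by the campaign; conditioning on it would introduce bias rather than remove it. The overall comparison is the causal one.
Pooled: Campaign P 20.3% vs Campaign F 35.1%; Campaign F is higher overall.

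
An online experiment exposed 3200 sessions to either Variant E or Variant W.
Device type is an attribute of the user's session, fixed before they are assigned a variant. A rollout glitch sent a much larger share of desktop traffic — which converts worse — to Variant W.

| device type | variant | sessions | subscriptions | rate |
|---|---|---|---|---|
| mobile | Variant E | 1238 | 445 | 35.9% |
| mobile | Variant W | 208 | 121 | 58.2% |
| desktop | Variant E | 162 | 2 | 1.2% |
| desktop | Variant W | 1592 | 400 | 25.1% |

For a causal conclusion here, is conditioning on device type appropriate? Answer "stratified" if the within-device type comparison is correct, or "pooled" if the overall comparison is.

Device type is set before the variant has any effect — it is not caused by the variant — and it independently drives the outcome. That makes it a confounder, so the causal comparison is within device type levels.
Within each level — mobile: 35.9% vs 58.2%; desktop: 1.2% vs 25.1% — Variant W is higher every time.

stratified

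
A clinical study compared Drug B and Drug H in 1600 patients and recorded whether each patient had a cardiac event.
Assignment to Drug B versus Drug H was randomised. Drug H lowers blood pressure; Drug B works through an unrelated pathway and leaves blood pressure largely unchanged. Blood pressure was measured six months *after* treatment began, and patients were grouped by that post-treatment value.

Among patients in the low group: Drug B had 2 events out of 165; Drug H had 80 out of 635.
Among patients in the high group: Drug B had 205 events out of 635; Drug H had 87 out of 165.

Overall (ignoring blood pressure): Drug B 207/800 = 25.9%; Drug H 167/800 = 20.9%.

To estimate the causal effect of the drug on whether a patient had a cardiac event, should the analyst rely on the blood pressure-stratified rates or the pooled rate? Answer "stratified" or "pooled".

The blood pressure-specific comparison favours Drug B throughout, but the pooled figures favour Drug H. The question is whether to condition on blood pressure.
The distribution of blood pressure is itself part of what the drug does — it is an intermediate outcome. Holding it fixed would remove that part of the effect; the total effect is the pooled difference.
Pooled: Drug B 25.9% vs Drug H 20.9%; Drug H is lower overall.

pooled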